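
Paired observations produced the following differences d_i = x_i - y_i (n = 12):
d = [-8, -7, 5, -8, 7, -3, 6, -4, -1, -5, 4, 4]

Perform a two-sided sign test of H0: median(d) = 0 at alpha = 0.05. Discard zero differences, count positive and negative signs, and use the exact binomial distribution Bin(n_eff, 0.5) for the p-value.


Step 1: Discard zero differences. Original n = 12; n_eff = number of nonzero differences = 12.
Nonzero differences (with sign): -8, -7, +5, -8, +7, -3, +6, -4, -1, -5, +4, +4
Step 2: Count signs: positive = 5, negative = 7.
Step 3: Under H0: P(positive) = 0.5, so the number of positives S ~ Bin(12, 0.5).
Step 4: Two-sided exact p-value = sum of Bin(12,0.5) probabilities at or below the observed probability = 0.774414.
Step 5: alpha = 0.05. fail to reject H0.

n_eff = 12, pos = 5, neg = 7, p = 0.774414, fail to reject H0.


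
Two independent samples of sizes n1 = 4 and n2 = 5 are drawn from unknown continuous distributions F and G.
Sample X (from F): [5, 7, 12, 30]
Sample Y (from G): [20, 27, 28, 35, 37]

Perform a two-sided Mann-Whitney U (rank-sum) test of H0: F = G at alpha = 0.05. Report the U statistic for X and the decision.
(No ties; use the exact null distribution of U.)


Step 1: Combine and sort all 9 observations; assign midranks.
sorted (value, group): (5,X), (7,X), (12,X), (20,Y), (27,Y), (28,Y), (30,X), (35,Y), (37,Y)
ranks: 5->1, 7->2, 12->3, 20->4, 27->5, 28->6, 30->7, 35->8, 37->9
Step 2: Rank sum for X: R1 = 1 + 2 + 3 + 7 = 13.
Step 3: U_X = R1 - n1(n1+1)/2 = 13 - 4*5/2 = 13 - 10 = 3.
       U_Y = n1*n2 - U_X = 20 - 3 = 17.
Step 4: No ties, so the exact null distribution of U (based on enumerating the C(9,4) = 126 equally likely rank assignments) gives the two-sided p-value.
Step 5: p-value = 0.111111; compare to alpha = 0.05. fail to reject H0.

U_X = 3, p = 0.111111, fail to reject H0 at alpha = 0.05.


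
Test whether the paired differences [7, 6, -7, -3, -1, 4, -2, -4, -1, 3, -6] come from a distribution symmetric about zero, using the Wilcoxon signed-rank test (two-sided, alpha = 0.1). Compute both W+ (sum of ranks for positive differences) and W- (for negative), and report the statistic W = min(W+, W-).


Step 1: Drop any zero differences (none here) and take |d_i|.
|d| = [7, 6, 7, 3, 1, 4, 2, 4, 1, 3, 6]
Step 2: Midrank |d_i| (ties get averaged ranks).
ranks: |7|->10.5, |6|->8.5, |7|->10.5, |3|->4.5, |1|->1.5, |4|->6.5, |2|->3, |4|->6.5, |1|->1.5, |3|->4.5, |6|->8.5
Step 3: Attach original signs; sum ranks with positive sign and with negative sign.
W+ = 10.5 + 8.5 + 6.5 + 4.5 = 30
W- = 10.5 + 4.5 + 1.5 + 3 + 6.5 + 1.5 + 8.5 = 36
(Check: W+ + W- = 66 should equal n(n+1)/2 = 66.)
Step 4: Test statistic W = min(W+, W-) = 30.
Step 5: Ties in |d|, so use the tie-corrected normal approximation.
        E[W] = n(n+1)/4 = 11*12/4 = 33.
        Tie groups: |d|=1 (t=2), |d|=3 (t=2), |d|=4 (t=2), |d|=6 (t=2), |d|=7 (t=2); sum(t^3 - t) = 30.
        Var[W] = n(n+1)(2n+1)/24 - sum(t^3-t)/48 = 3036/24 - 30/48 = 125.875.
        z = (W - E[W]) / sqrt(Var[W]) = (30 - 33) / 11.2194 = -0.2674.
        Two-sided p = 2*Phi(z) = 0.789166.
Step 6: alpha = 0.1. fail to reject H0.

W+ = 30, W- = 36, W = min = 30, p = 0.789166, fail to reject H0.


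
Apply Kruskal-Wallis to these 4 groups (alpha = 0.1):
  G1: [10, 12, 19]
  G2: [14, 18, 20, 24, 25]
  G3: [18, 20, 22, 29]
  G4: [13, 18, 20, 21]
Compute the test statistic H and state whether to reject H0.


Step 1: Combine all N = 16 observations and assign midranks.
sorted (value, group, rank): (10,G1,1), (12,G1,2), (13,G4,3), (14,G2,4), (18,G2,6), (18,G3,6), (18,G4,6), (19,G1,8), (20,G2,10), (20,G3,10), (20,G4,10), (21,G4,12), (22,G3,13), (24,G2,14), (25,G2,15), (29,G3,16)
Step 2: Sum ranks within each group.
R_1 = 11 (n_1 = 3)
R_2 = 49 (n_2 = 5)
R_3 = 45 (n_3 = 4)
R_4 = 31 (n_4 = 4)
Step 3: H = 12/(N(N+1)) * sum(R_i^2/n_i) - 3(N+1)
     = 12/(16*17) * (11^2/3 + 49^2/5 + 45^2/4 + 31^2/4) - 3*17
     = 0.044118 * 1267.03 - 51
     = 4.898529.
Step 4: Ties present; correction factor C = 1 - 48/(16^3 - 16) = 0.988235. Corrected H = 4.898529 / 0.988235 = 4.956845.
Step 5: Under H0, H ~ chi^2(3); p-value = 0.174985.
Step 6: alpha = 0.1. fail to reject H0.

H = 4.9568, df = 3, p = 0.174985, fail to reject H0.


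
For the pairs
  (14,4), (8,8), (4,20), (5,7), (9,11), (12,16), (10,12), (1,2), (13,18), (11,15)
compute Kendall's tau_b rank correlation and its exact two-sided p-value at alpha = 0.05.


Step 1: Enumerate the 45 unordered pairs (i,j) with i<j and classify each by sign(x_j-x_i) * sign(y_j-y_i).
  (1,2):dx=-6,dy=+4->D; (1,3):dx=-10,dy=+16->D; (1,4):dx=-9,dy=+3->D; (1,5):dx=-5,dy=+7->D
  (1,6):dx=-2,dy=+12->D; (1,7):dx=-4,dy=+8->D; (1,8):dx=-13,dy=-2->C; (1,9):dx=-1,dy=+14->D
  (1,10):dx=-3,dy=+11->D; (2,3):dx=-4,dy=+12->D; (2,4):dx=-3,dy=-1->C; (2,5):dx=+1,dy=+3->C
  (2,6):dx=+4,dy=+8->C; (2,7):dx=+2,dy=+4->C; (2,8):dx=-7,dy=-6->C; (2,9):dx=+5,dy=+10->C
  (2,10):dx=+3,dy=+7->C; (3,4):dx=+1,dy=-13->D; (3,5):dx=+5,dy=-9->D; (3,6):dx=+8,dy=-4->D
  (3,7):dx=+6,dy=-8->D; (3,8):dx=-3,dy=-18->C; (3,9):dx=+9,dy=-2->D; (3,10):dx=+7,dy=-5->D
  (4,5):dx=+4,dy=+4->C; (4,6):dx=+7,dy=+9->C; (4,7):dx=+5,dy=+5->C; (4,8):dx=-4,dy=-5->C
  (4,9):dx=+8,dy=+11->C; (4,10):dx=+6,dy=+8->C; (5,6):dx=+3,dy=+5->C; (5,7):dx=+1,dy=+1->C
  (5,8):dx=-8,dy=-9->C; (5,9):dx=+4,dy=+7->C; (5,10):dx=+2,dy=+4->C; (6,7):dx=-2,dy=-4->C
  (6,8):dx=-11,dy=-14->C; (6,9):dx=+1,dy=+2->C; (6,10):dx=-1,dy=-1->C; (7,8):dx=-9,dy=-10->C
  (7,9):dx=+3,dy=+6->C; (7,10):dx=+1,dy=+3->C; (8,9):dx=+12,dy=+16->C; (8,10):dx=+10,dy=+13->C
  (9,10):dx=-2,dy=-3->C
Step 2: C = 30, D = 15, total pairs = 45.
Step 3: tau = (C - D)/(n(n-1)/2) = (30 - 15)/45 = 0.333333.
Step 4: Exact two-sided p-value (enumerate n! = 3628800 permutations of y under H0): p = 0.216373.
Step 5: alpha = 0.05. fail to reject H0.

tau_b = 0.3333 (C=30, D=15), p = 0.216373, fail to reject H0.


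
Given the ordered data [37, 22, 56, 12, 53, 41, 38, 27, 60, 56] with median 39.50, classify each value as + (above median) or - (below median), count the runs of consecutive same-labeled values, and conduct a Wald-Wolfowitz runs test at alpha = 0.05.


Step 1: Compute median = 39.50; label A = above, B = below.
Labels in order: BBABAABBAA  (n_A = 5, n_B = 5)
Step 2: Count runs R = 6.
Step 3: Under H0 (random ordering), E[R] = 2*n_A*n_B/(n_A+n_B) + 1 = 2*5*5/10 + 1 = 6.0000.
        Var[R] = 2*n_A*n_B*(2*n_A*n_B - n_A - n_B) / ((n_A+n_B)^2 * (n_A+n_B-1)) = 2000/900 = 2.2222.
        SD[R] = 1.4907.
Step 4: R = E[R], so z = 0 with no continuity correction.
Step 5: Two-sided p-value via normal approximation = 2*(1 - Phi(|z|)) = 1.000000.
Step 6: alpha = 0.05. fail to reject H0.

R = 6, z = 0.0000, p = 1.000000, fail to reject H0.


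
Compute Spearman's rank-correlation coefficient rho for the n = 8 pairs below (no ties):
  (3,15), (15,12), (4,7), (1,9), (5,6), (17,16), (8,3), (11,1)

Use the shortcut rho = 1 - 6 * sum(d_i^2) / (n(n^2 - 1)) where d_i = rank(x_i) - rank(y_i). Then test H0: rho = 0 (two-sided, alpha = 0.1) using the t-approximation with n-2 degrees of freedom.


Step 1: Rank x and y separately (midranks; no ties here).
rank(x): 3->2, 15->7, 4->3, 1->1, 5->4, 17->8, 8->5, 11->6
rank(y): 15->7, 12->6, 7->4, 9->5, 6->3, 16->8, 3->2, 1->1
Step 2: d_i = R_x(i) - R_y(i); compute d_i^2.
  (2-7)^2=25, (7-6)^2=1, (3-4)^2=1, (1-5)^2=16, (4-3)^2=1, (8-8)^2=0, (5-2)^2=9, (6-1)^2=25
sum(d^2) = 78.
Step 3: rho = 1 - 6*78 / (8*(8^2 - 1)) = 1 - 468/504 = 0.071429.
Step 4: Under H0, t = rho * sqrt((n-2)/(1-rho^2)) = 0.1754 ~ t(6).
Step 5: Two-sided p-value from the t-distribution with 6 df = 0.866526.
Step 6: alpha = 0.1. fail to reject H0.

rho = 0.0714, p = 0.866526, fail to reject H0 at alpha = 0.1.


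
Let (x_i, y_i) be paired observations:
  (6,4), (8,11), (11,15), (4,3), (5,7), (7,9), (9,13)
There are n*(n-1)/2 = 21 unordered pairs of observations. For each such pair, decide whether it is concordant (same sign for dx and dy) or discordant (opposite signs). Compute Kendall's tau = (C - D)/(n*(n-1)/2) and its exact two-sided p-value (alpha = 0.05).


Step 1: Enumerate the 21 unordered pairs (i,j) with i<j and classify each by sign(x_j-x_i) * sign(y_j-y_i).
  (1,2):dx=+2,dy=+7->C; (1,3):dx=+5,dy=+11->C; (1,4):dx=-2,dy=-1->C; (1,5):dx=-1,dy=+3->D
  (1,6):dx=+1,dy=+5->C; (1,7):dx=+3,dy=+9->C; (2,3):dx=+3,dy=+4->C; (2,4):dx=-4,dy=-8->C
  (2,5):dx=-3,dy=-4->C; (2,6):dx=-1,dy=-2->C; (2,7):dx=+1,dy=+2->C; (3,4):dx=-7,dy=-12->C
  (3,5):dx=-6,dy=-8->C; (3,6):dx=-4,dy=-6->C; (3,7):dx=-2,dy=-2->C; (4,5):dx=+1,dy=+4->C
  (4,6):dx=+3,dy=+6->C; (4,7):dx=+5,dy=+10->C; (5,6):dx=+2,dy=+2->C; (5,7):dx=+4,dy=+6->C
  (6,7):dx=+2,dy=+4->C
Step 2: C = 20, D = 1, total pairs = 21.
Step 3: tau = (C - D)/(n(n-1)/2) = (20 - 1)/21 = 0.904762.
Step 4: Exact two-sided p-value (enumerate n! = 5040 permutations of y under H0): p = 0.002778.
Step 5: alpha = 0.05. reject H0.

tau_b = 0.9048 (C=20, D=1), p = 0.002778, reject H0.


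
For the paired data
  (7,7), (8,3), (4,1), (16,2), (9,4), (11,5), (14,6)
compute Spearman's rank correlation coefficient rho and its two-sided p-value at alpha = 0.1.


Step 1: Rank x and y separately (midranks; no ties here).
rank(x): 7->2, 8->3, 4->1, 16->7, 9->4, 11->5, 14->6
rank(y): 7->7, 3->3, 1->1, 2->2, 4->4, 5->5, 6->6
Step 2: d_i = R_x(i) - R_y(i); compute d_i^2.
  (2-7)^2=25, (3-3)^2=0, (1-1)^2=0, (7-2)^2=25, (4-4)^2=0, (5-5)^2=0, (6-6)^2=0
sum(d^2) = 50.
Step 3: rho = 1 - 6*50 / (7*(7^2 - 1)) = 1 - 300/336 = 0.107143.
Step 4: Under H0, t = rho * sqrt((n-2)/(1-rho^2)) = 0.2410 ~ t(5).
Step 5: Two-sided p-value from the t-distribution with 5 df = 0.819151.
Step 6: alpha = 0.1. fail to reject H0.

rho = 0.1071, p = 0.819151, fail to reject H0 at alpha = 0.1.


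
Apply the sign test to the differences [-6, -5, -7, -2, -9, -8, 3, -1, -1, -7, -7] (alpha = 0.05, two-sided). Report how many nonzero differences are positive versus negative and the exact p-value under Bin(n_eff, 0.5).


Step 1: Discard zero differences. Original n = 11; n_eff = number of nonzero differences = 11.
Nonzero differences (with sign): -6, -5, -7, -2, -9, -8, +3, -1, -1, -7, -7
Step 2: Count signs: positive = 1, negative = 10.
Step 3: Under H0: P(positive) = 0.5, so the number of positives S ~ Bin(11, 0.5).
Step 4: Two-sided exact p-value = sum of Bin(11,0.5) probabilities at or below the observed probability = 0.011719.
Step 5: alpha = 0.05. reject H0.

n_eff = 11, pos = 1, neg = 10, p = 0.011719, reject H0.


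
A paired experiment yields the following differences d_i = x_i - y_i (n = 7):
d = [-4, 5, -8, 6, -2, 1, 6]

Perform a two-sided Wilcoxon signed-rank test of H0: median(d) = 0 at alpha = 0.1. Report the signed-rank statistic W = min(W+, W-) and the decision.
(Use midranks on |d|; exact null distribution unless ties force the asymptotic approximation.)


Step 1: Drop any zero differences (none here) and take |d_i|.
|d| = [4, 5, 8, 6, 2, 1, 6]
Step 2: Midrank |d_i| (ties get averaged ranks).
ranks: |4|->3, |5|->4, |8|->7, |6|->5.5, |2|->2, |1|->1, |6|->5.5
Step 3: Attach original signs; sum ranks with positive sign and with negative sign.
W+ = 4 + 5.5 + 1 + 5.5 = 16
W- = 3 + 7 + 2 = 12
(Check: W+ + W- = 28 should equal n(n+1)/2 = 28.)
Step 4: Test statistic W = min(W+, W-) = 12.
Step 5: Ties in |d|, so use the tie-corrected normal approximation.
        E[W] = n(n+1)/4 = 7*8/4 = 14.
        Tie groups: |d|=6 (t=2); sum(t^3 - t) = 6.
        Var[W] = n(n+1)(2n+1)/24 - sum(t^3-t)/48 = 840/24 - 6/48 = 34.875.
        z = (W - E[W]) / sqrt(Var[W]) = (12 - 14) / 5.9055 = -0.3387.
        Two-sided p = 2*Phi(z) = 0.734861.
Step 6: alpha = 0.1. fail to reject H0.

W+ = 16, W- = 12, W = min = 12, p = 0.734861, fail to reject H0.


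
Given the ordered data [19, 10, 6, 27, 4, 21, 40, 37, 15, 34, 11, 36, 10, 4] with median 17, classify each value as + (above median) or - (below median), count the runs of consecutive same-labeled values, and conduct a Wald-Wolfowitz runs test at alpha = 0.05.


Step 1: Compute median = 17; label A = above, B = below.
Labels in order: ABBABAAABABABB  (n_A = 7, n_B = 7)
Step 2: Count runs R = 10.
Step 3: Under H0 (random ordering), E[R] = 2*n_A*n_B/(n_A+n_B) + 1 = 2*7*7/14 + 1 = 8.0000.
        Var[R] = 2*n_A*n_B*(2*n_A*n_B - n_A - n_B) / ((n_A+n_B)^2 * (n_A+n_B-1)) = 8232/2548 = 3.2308.
        SD[R] = 1.7974.
Step 4: Continuity-corrected z = (R - 0.5 - E[R]) / SD[R] = (10 - 0.5 - 8.0000) / 1.7974 = 0.8345.
Step 5: Two-sided p-value via normal approximation = 2*(1 - Phi(|z|)) = 0.403986.
Step 6: alpha = 0.05. fail to reject H0.

R = 10, z = 0.8345, p = 0.403986, fail to reject H0.


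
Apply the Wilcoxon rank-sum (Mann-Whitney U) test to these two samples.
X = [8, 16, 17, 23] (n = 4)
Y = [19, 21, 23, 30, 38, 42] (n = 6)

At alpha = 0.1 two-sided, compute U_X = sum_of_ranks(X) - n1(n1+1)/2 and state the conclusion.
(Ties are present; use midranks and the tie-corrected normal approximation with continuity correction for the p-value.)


Step 1: Combine and sort all 10 observations; assign midranks.
sorted (value, group): (8,X), (16,X), (17,X), (19,Y), (21,Y), (23,X), (23,Y), (30,Y), (38,Y), (42,Y)
ranks: 8->1, 16->2, 17->3, 19->4, 21->5, 23->6.5, 23->6.5, 30->8, 38->9, 42->10
Step 2: Rank sum for X: R1 = 1 + 2 + 3 + 6.5 = 12.5.
Step 3: U_X = R1 - n1(n1+1)/2 = 12.5 - 4*5/2 = 12.5 - 10 = 2.5.
       U_Y = n1*n2 - U_X = 24 - 2.5 = 21.5.
Step 4: Ties are present, so use the tie-corrected normal approximation (with continuity correction) for the p-value.
Step 5: p-value = 0.054273; compare to alpha = 0.1. reject H0.

U_X = 2.5, p = 0.054273, reject H0 at alpha = 0.1.


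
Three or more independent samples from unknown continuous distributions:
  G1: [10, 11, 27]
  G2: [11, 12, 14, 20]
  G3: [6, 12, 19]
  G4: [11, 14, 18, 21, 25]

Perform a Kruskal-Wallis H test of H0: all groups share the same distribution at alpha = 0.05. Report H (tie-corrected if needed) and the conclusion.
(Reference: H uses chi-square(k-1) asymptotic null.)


Step 1: Combine all N = 15 observations and assign midranks.
sorted (value, group, rank): (6,G3,1), (10,G1,2), (11,G1,4), (11,G2,4), (11,G4,4), (12,G2,6.5), (12,G3,6.5), (14,G2,8.5), (14,G4,8.5), (18,G4,10), (19,G3,11), (20,G2,12), (21,G4,13), (25,G4,14), (27,G1,15)
Step 2: Sum ranks within each group.
R_1 = 21 (n_1 = 3)
R_2 = 31 (n_2 = 4)
R_3 = 18.5 (n_3 = 3)
R_4 = 49.5 (n_4 = 5)
Step 3: H = 12/(N(N+1)) * sum(R_i^2/n_i) - 3(N+1)
     = 12/(15*16) * (21^2/3 + 31^2/4 + 18.5^2/3 + 49.5^2/5) - 3*16
     = 0.050000 * 991.383 - 48
     = 1.569167.
Step 4: Ties present; correction factor C = 1 - 36/(15^3 - 15) = 0.989286. Corrected H = 1.569167 / 0.989286 = 1.586161.
Step 5: Under H0, H ~ chi^2(3); p-value = 0.662532.
Step 6: alpha = 0.05. fail to reject H0.

H = 1.5862, df = 3, p = 0.662532, fail to reject H0.


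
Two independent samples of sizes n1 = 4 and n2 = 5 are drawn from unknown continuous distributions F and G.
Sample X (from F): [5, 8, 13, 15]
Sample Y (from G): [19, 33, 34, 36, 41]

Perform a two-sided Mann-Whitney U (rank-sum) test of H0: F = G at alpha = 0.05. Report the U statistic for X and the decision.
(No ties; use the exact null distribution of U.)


Step 1: Combine and sort all 9 observations; assign midranks.
sorted (value, group): (5,X), (8,X), (13,X), (15,X), (19,Y), (33,Y), (34,Y), (36,Y), (41,Y)
ranks: 5->1, 8->2, 13->3, 15->4, 19->5, 33->6, 34->7, 36->8, 41->9
Step 2: Rank sum for X: R1 = 1 + 2 + 3 + 4 = 10.
Step 3: U_X = R1 - n1(n1+1)/2 = 10 - 4*5/2 = 10 - 10 = 0.
       U_Y = n1*n2 - U_X = 20 - 0 = 20.
Step 4: No ties, so the exact null distribution of U (based on enumerating the C(9,4) = 126 equally likely rank assignments) gives the two-sided p-value.
Step 5: p-value = 0.015873; compare to alpha = 0.05. reject H0.

U_X = 0, p = 0.015873, reject H0 at alpha = 0.05.


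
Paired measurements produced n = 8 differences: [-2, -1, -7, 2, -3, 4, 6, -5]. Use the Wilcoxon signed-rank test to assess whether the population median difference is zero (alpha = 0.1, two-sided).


Step 1: Drop any zero differences (none here) and take |d_i|.
|d| = [2, 1, 7, 2, 3, 4, 6, 5]
Step 2: Midrank |d_i| (ties get averaged ranks).
ranks: |2|->2.5, |1|->1, |7|->8, |2|->2.5, |3|->4, |4|->5, |6|->7, |5|->6
Step 3: Attach original signs; sum ranks with positive sign and with negative sign.
W+ = 2.5 + 5 + 7 = 14.5
W- = 2.5 + 1 + 8 + 4 + 6 = 21.5
(Check: W+ + W- = 36 should equal n(n+1)/2 = 36.)
Step 4: Test statistic W = min(W+, W-) = 14.5.
Step 5: Ties in |d|, so use the tie-corrected normal approximation.
        E[W] = n(n+1)/4 = 8*9/4 = 18.
        Tie groups: |d|=2 (t=2); sum(t^3 - t) = 6.
        Var[W] = n(n+1)(2n+1)/24 - sum(t^3-t)/48 = 1224/24 - 6/48 = 50.875.
        z = (W - E[W]) / sqrt(Var[W]) = (14.5 - 18) / 7.1327 = -0.4907.
        Two-sided p = 2*Phi(z) = 0.623639.
Step 6: alpha = 0.1. fail to reject H0.

W+ = 14.5, W- = 21.5, W = min = 14.5, p = 0.623639, fail to reject H0.


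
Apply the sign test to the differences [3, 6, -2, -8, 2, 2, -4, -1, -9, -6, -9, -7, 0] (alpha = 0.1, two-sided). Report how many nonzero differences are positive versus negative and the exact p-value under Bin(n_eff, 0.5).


Step 1: Discard zero differences. Original n = 13; n_eff = number of nonzero differences = 12.
Nonzero differences (with sign): +3, +6, -2, -8, +2, +2, -4, -1, -9, -6, -9, -7
Step 2: Count signs: positive = 4, negative = 8.
Step 3: Under H0: P(positive) = 0.5, so the number of positives S ~ Bin(12, 0.5).
Step 4: Two-sided exact p-value = sum of Bin(12,0.5) probabilities at or below the observed probability = 0.387695.
Step 5: alpha = 0.1. fail to reject H0.

n_eff = 12, pos = 4, neg = 8, p = 0.387695, fail to reject H0.


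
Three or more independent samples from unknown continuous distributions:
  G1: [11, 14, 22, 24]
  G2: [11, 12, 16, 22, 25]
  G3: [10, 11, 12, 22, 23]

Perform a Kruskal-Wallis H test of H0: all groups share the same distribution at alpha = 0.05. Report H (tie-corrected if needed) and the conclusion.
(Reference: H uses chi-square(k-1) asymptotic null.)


Step 1: Combine all N = 14 observations and assign midranks.
sorted (value, group, rank): (10,G3,1), (11,G1,3), (11,G2,3), (11,G3,3), (12,G2,5.5), (12,G3,5.5), (14,G1,7), (16,G2,8), (22,G1,10), (22,G2,10), (22,G3,10), (23,G3,12), (24,G1,13), (25,G2,14)
Step 2: Sum ranks within each group.
R_1 = 33 (n_1 = 4)
R_2 = 40.5 (n_2 = 5)
R_3 = 31.5 (n_3 = 5)
Step 3: H = 12/(N(N+1)) * sum(R_i^2/n_i) - 3(N+1)
     = 12/(14*15) * (33^2/4 + 40.5^2/5 + 31.5^2/5) - 3*15
     = 0.057143 * 798.75 - 45
     = 0.642857.
Step 4: Ties present; correction factor C = 1 - 54/(14^3 - 14) = 0.980220. Corrected H = 0.642857 / 0.980220 = 0.655830.
Step 5: Under H0, H ~ chi^2(2); p-value = 0.720424.
Step 6: alpha = 0.05. fail to reject H0.

H = 0.6558, df = 2, p = 0.720424, fail to reject H0.


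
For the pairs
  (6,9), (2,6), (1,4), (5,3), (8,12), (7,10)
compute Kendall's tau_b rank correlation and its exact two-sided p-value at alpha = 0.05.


Step 1: Enumerate the 15 unordered pairs (i,j) with i<j and classify each by sign(x_j-x_i) * sign(y_j-y_i).
  (1,2):dx=-4,dy=-3->C; (1,3):dx=-5,dy=-5->C; (1,4):dx=-1,dy=-6->C; (1,5):dx=+2,dy=+3->C
  (1,6):dx=+1,dy=+1->C; (2,3):dx=-1,dy=-2->C; (2,4):dx=+3,dy=-3->D; (2,5):dx=+6,dy=+6->C
  (2,6):dx=+5,dy=+4->C; (3,4):dx=+4,dy=-1->D; (3,5):dx=+7,dy=+8->C; (3,6):dx=+6,dy=+6->C
  (4,5):dx=+3,dy=+9->C; (4,6):dx=+2,dy=+7->C; (5,6):dx=-1,dy=-2->C
Step 2: C = 13, D = 2, total pairs = 15.
Step 3: tau = (C - D)/(n(n-1)/2) = (13 - 2)/15 = 0.733333.
Step 4: Exact two-sided p-value (enumerate n! = 720 permutations of y under H0): p = 0.055556.
Step 5: alpha = 0.05. fail to reject H0.

tau_b = 0.7333 (C=13, D=2), p = 0.055556, fail to reject H0.


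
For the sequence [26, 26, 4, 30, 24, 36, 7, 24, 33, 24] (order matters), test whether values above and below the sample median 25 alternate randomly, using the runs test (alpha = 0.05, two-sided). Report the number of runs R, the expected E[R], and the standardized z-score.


Step 1: Compute median = 25; label A = above, B = below.
Labels in order: AABABABBAB  (n_A = 5, n_B = 5)
Step 2: Count runs R = 8.
Step 3: Under H0 (random ordering), E[R] = 2*n_A*n_B/(n_A+n_B) + 1 = 2*5*5/10 + 1 = 6.0000.
        Var[R] = 2*n_A*n_B*(2*n_A*n_B - n_A - n_B) / ((n_A+n_B)^2 * (n_A+n_B-1)) = 2000/900 = 2.2222.
        SD[R] = 1.4907.
Step 4: Continuity-corrected z = (R - 0.5 - E[R]) / SD[R] = (8 - 0.5 - 6.0000) / 1.4907 = 1.0062.
Step 5: Two-sided p-value via normal approximation = 2*(1 - Phi(|z|)) = 0.314305.
Step 6: alpha = 0.05. fail to reject H0.

R = 8, z = 1.0062, p = 0.314305, fail to reject H0.


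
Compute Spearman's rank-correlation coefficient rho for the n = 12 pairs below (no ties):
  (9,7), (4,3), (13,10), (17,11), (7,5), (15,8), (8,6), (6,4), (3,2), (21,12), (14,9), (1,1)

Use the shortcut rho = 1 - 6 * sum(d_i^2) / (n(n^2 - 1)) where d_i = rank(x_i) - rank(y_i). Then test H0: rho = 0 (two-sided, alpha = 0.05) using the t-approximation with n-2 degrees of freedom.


Step 1: Rank x and y separately (midranks; no ties here).
rank(x): 9->7, 4->3, 13->8, 17->11, 7->5, 15->10, 8->6, 6->4, 3->2, 21->12, 14->9, 1->1
rank(y): 7->7, 3->3, 10->10, 11->11, 5->5, 8->8, 6->6, 4->4, 2->2, 12->12, 9->9, 1->1
Step 2: d_i = R_x(i) - R_y(i); compute d_i^2.
  (7-7)^2=0, (3-3)^2=0, (8-10)^2=4, (11-11)^2=0, (5-5)^2=0, (10-8)^2=4, (6-6)^2=0, (4-4)^2=0, (2-2)^2=0, (12-12)^2=0, (9-9)^2=0, (1-1)^2=0
sum(d^2) = 8.
Step 3: rho = 1 - 6*8 / (12*(12^2 - 1)) = 1 - 48/1716 = 0.972028.
Step 4: Under H0, t = rho * sqrt((n-2)/(1-rho^2)) = 13.0876 ~ t(10).
Step 5: Two-sided p-value from the t-distribution with 10 df = 0.000000.
Step 6: alpha = 0.05. reject H0.

rho = 0.9720, p = 0.000000, reject H0 at alpha = 0.05.


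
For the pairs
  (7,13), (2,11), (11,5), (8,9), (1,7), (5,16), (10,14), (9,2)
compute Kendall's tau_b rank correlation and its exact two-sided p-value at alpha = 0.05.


Step 1: Enumerate the 28 unordered pairs (i,j) with i<j and classify each by sign(x_j-x_i) * sign(y_j-y_i).
  (1,2):dx=-5,dy=-2->C; (1,3):dx=+4,dy=-8->D; (1,4):dx=+1,dy=-4->D; (1,5):dx=-6,dy=-6->C
  (1,6):dx=-2,dy=+3->D; (1,7):dx=+3,dy=+1->C; (1,8):dx=+2,dy=-11->D; (2,3):dx=+9,dy=-6->D
  (2,4):dx=+6,dy=-2->D; (2,5):dx=-1,dy=-4->C; (2,6):dx=+3,dy=+5->C; (2,7):dx=+8,dy=+3->C
  (2,8):dx=+7,dy=-9->D; (3,4):dx=-3,dy=+4->D; (3,5):dx=-10,dy=+2->D; (3,6):dx=-6,dy=+11->D
  (3,7):dx=-1,dy=+9->D; (3,8):dx=-2,dy=-3->C; (4,5):dx=-7,dy=-2->C; (4,6):dx=-3,dy=+7->D
  (4,7):dx=+2,dy=+5->C; (4,8):dx=+1,dy=-7->D; (5,6):dx=+4,dy=+9->C; (5,7):dx=+9,dy=+7->C
  (5,8):dx=+8,dy=-5->D; (6,7):dx=+5,dy=-2->D; (6,8):dx=+4,dy=-14->D; (7,8):dx=-1,dy=-12->C
Step 2: C = 12, D = 16, total pairs = 28.
Step 3: tau = (C - D)/(n(n-1)/2) = (12 - 16)/28 = -0.142857.
Step 4: Exact two-sided p-value (enumerate n! = 40320 permutations of y under H0): p = 0.719544.
Step 5: alpha = 0.05. fail to reject H0.

tau_b = -0.1429 (C=12, D=16), p = 0.719544, fail to reject H0.


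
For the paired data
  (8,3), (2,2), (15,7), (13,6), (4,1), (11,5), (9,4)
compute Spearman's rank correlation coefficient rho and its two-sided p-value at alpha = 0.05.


Step 1: Rank x and y separately (midranks; no ties here).
rank(x): 8->3, 2->1, 15->7, 13->6, 4->2, 11->5, 9->4
rank(y): 3->3, 2->2, 7->7, 6->6, 1->1, 5->5, 4->4
Step 2: d_i = R_x(i) - R_y(i); compute d_i^2.
  (3-3)^2=0, (1-2)^2=1, (7-7)^2=0, (6-6)^2=0, (2-1)^2=1, (5-5)^2=0, (4-4)^2=0
sum(d^2) = 2.
Step 3: rho = 1 - 6*2 / (7*(7^2 - 1)) = 1 - 12/336 = 0.964286.
Step 4: Under H0, t = rho * sqrt((n-2)/(1-rho^2)) = 8.1408 ~ t(5).
Step 5: Two-sided p-value from the t-distribution with 5 df = 0.000454.
Step 6: alpha = 0.05. reject H0.

rho = 0.9643, p = 0.000454, reject H0 at alpha = 0.05.


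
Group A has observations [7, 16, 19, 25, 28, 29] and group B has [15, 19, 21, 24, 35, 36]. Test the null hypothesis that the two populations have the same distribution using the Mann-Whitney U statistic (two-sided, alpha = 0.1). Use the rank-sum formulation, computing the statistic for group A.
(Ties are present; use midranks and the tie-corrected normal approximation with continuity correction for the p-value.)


Step 1: Combine and sort all 12 observations; assign midranks.
sorted (value, group): (7,X), (15,Y), (16,X), (19,X), (19,Y), (21,Y), (24,Y), (25,X), (28,X), (29,X), (35,Y), (36,Y)
ranks: 7->1, 15->2, 16->3, 19->4.5, 19->4.5, 21->6, 24->7, 25->8, 28->9, 29->10, 35->11, 36->12
Step 2: Rank sum for X: R1 = 1 + 3 + 4.5 + 8 + 9 + 10 = 35.5.
Step 3: U_X = R1 - n1(n1+1)/2 = 35.5 - 6*7/2 = 35.5 - 21 = 14.5.
       U_Y = n1*n2 - U_X = 36 - 14.5 = 21.5.
Step 4: Ties are present, so use the tie-corrected normal approximation (with continuity correction) for the p-value.
Step 5: p-value = 0.630356; compare to alpha = 0.1. fail to reject H0.

U_X = 14.5, p = 0.630356, fail to reject H0 at alpha = 0.1.


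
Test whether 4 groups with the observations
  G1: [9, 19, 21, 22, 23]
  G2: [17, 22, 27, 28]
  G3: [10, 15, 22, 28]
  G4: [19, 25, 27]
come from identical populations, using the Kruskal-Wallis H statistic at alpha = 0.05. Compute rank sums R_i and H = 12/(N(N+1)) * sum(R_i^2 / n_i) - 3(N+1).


Step 1: Combine all N = 16 observations and assign midranks.
sorted (value, group, rank): (9,G1,1), (10,G3,2), (15,G3,3), (17,G2,4), (19,G1,5.5), (19,G4,5.5), (21,G1,7), (22,G1,9), (22,G2,9), (22,G3,9), (23,G1,11), (25,G4,12), (27,G2,13.5), (27,G4,13.5), (28,G2,15.5), (28,G3,15.5)
Step 2: Sum ranks within each group.
R_1 = 33.5 (n_1 = 5)
R_2 = 42 (n_2 = 4)
R_3 = 29.5 (n_3 = 4)
R_4 = 31 (n_4 = 3)
Step 3: H = 12/(N(N+1)) * sum(R_i^2/n_i) - 3(N+1)
     = 12/(16*17) * (33.5^2/5 + 42^2/4 + 29.5^2/4 + 31^2/3) - 3*17
     = 0.044118 * 1203.35 - 51
     = 2.088787.
Step 4: Ties present; correction factor C = 1 - 42/(16^3 - 16) = 0.989706. Corrected H = 2.088787 / 0.989706 = 2.110513.
Step 5: Under H0, H ~ chi^2(3); p-value = 0.549789.
Step 6: alpha = 0.05. fail to reject H0.

H = 2.1105, df = 3, p = 0.549789, fail to reject H0.


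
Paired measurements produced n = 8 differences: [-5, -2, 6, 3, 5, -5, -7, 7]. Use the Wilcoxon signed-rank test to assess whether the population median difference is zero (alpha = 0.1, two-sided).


Step 1: Drop any zero differences (none here) and take |d_i|.
|d| = [5, 2, 6, 3, 5, 5, 7, 7]
Step 2: Midrank |d_i| (ties get averaged ranks).
ranks: |5|->4, |2|->1, |6|->6, |3|->2, |5|->4, |5|->4, |7|->7.5, |7|->7.5
Step 3: Attach original signs; sum ranks with positive sign and with negative sign.
W+ = 6 + 2 + 4 + 7.5 = 19.5
W- = 4 + 1 + 4 + 7.5 = 16.5
(Check: W+ + W- = 36 should equal n(n+1)/2 = 36.)
Step 4: Test statistic W = min(W+, W-) = 16.5.
Step 5: Ties in |d|, so use the tie-corrected normal approximation.
        E[W] = n(n+1)/4 = 8*9/4 = 18.
        Tie groups: |d|=5 (t=3), |d|=7 (t=2); sum(t^3 - t) = 30.
        Var[W] = n(n+1)(2n+1)/24 - sum(t^3-t)/48 = 1224/24 - 30/48 = 50.375.
        z = (W - E[W]) / sqrt(Var[W]) = (16.5 - 18) / 7.0975 = -0.2113.
        Two-sided p = 2*Phi(z) = 0.832621.
Step 6: alpha = 0.1. fail to reject H0.

W+ = 19.5, W- = 16.5, W = min = 16.5, p = 0.832621, fail to reject H0.


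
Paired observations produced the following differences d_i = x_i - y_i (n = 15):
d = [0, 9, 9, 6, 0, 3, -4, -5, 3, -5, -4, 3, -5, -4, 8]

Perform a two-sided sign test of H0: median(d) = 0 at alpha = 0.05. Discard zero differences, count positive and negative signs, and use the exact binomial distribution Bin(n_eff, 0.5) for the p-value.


Step 1: Discard zero differences. Original n = 15; n_eff = number of nonzero differences = 13.
Nonzero differences (with sign): +9, +9, +6, +3, -4, -5, +3, -5, -4, +3, -5, -4, +8
Step 2: Count signs: positive = 7, negative = 6.
Step 3: Under H0: P(positive) = 0.5, so the number of positives S ~ Bin(13, 0.5).
Step 4: Two-sided exact p-value = sum of Bin(13,0.5) probabilities at or below the observed probability = 1.000000.
Step 5: alpha = 0.05. fail to reject H0.

n_eff = 13, pos = 7, neg = 6, p = 1.000000, fail to reject H0.


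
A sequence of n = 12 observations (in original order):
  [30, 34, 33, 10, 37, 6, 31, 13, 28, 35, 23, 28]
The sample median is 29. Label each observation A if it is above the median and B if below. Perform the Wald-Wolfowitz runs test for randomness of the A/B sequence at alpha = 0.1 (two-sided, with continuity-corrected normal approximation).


Step 1: Compute median = 29; label A = above, B = below.
Labels in order: AAABABABBABB  (n_A = 6, n_B = 6)
Step 2: Count runs R = 8.
Step 3: Under H0 (random ordering), E[R] = 2*n_A*n_B/(n_A+n_B) + 1 = 2*6*6/12 + 1 = 7.0000.
        Var[R] = 2*n_A*n_B*(2*n_A*n_B - n_A - n_B) / ((n_A+n_B)^2 * (n_A+n_B-1)) = 4320/1584 = 2.7273.
        SD[R] = 1.6514.
Step 4: Continuity-corrected z = (R - 0.5 - E[R]) / SD[R] = (8 - 0.5 - 7.0000) / 1.6514 = 0.3028.
Step 5: Two-sided p-value via normal approximation = 2*(1 - Phi(|z|)) = 0.762069.
Step 6: alpha = 0.1. fail to reject H0.

R = 8, z = 0.3028, p = 0.762069, fail to reject H0.


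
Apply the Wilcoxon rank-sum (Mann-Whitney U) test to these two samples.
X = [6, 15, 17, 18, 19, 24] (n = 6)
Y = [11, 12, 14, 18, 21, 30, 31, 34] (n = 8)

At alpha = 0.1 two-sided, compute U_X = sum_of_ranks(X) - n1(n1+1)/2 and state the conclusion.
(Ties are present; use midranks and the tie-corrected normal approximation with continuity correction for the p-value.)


Step 1: Combine and sort all 14 observations; assign midranks.
sorted (value, group): (6,X), (11,Y), (12,Y), (14,Y), (15,X), (17,X), (18,X), (18,Y), (19,X), (21,Y), (24,X), (30,Y), (31,Y), (34,Y)
ranks: 6->1, 11->2, 12->3, 14->4, 15->5, 17->6, 18->7.5, 18->7.5, 19->9, 21->10, 24->11, 30->12, 31->13, 34->14
Step 2: Rank sum for X: R1 = 1 + 5 + 6 + 7.5 + 9 + 11 = 39.5.
Step 3: U_X = R1 - n1(n1+1)/2 = 39.5 - 6*7/2 = 39.5 - 21 = 18.5.
       U_Y = n1*n2 - U_X = 48 - 18.5 = 29.5.
Step 4: Ties are present, so use the tie-corrected normal approximation (with continuity correction) for the p-value.
Step 5: p-value = 0.518145; compare to alpha = 0.1. fail to reject H0.

U_X = 18.5, p = 0.518145, fail to reject H0 at alpha = 0.1.


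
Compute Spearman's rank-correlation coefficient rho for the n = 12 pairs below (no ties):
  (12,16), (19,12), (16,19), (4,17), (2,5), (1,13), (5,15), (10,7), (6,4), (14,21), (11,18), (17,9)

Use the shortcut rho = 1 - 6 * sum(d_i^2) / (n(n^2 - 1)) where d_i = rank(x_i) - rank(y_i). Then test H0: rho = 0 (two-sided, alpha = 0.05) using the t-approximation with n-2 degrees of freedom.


Step 1: Rank x and y separately (midranks; no ties here).
rank(x): 12->8, 19->12, 16->10, 4->3, 2->2, 1->1, 5->4, 10->6, 6->5, 14->9, 11->7, 17->11
rank(y): 16->8, 12->5, 19->11, 17->9, 5->2, 13->6, 15->7, 7->3, 4->1, 21->12, 18->10, 9->4
Step 2: d_i = R_x(i) - R_y(i); compute d_i^2.
  (8-8)^2=0, (12-5)^2=49, (10-11)^2=1, (3-9)^2=36, (2-2)^2=0, (1-6)^2=25, (4-7)^2=9, (6-3)^2=9, (5-1)^2=16, (9-12)^2=9, (7-10)^2=9, (11-4)^2=49
sum(d^2) = 212.
Step 3: rho = 1 - 6*212 / (12*(12^2 - 1)) = 1 - 1272/1716 = 0.258741.
Step 4: Under H0, t = rho * sqrt((n-2)/(1-rho^2)) = 0.8471 ~ t(10).
Step 5: Two-sided p-value from the t-distribution with 10 df = 0.416775.
Step 6: alpha = 0.05. fail to reject H0.

rho = 0.2587, p = 0.416775, fail to reject H0 at alpha = 0.05.


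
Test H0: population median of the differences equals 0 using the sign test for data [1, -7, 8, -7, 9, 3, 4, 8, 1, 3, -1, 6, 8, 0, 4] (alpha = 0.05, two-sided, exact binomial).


Step 1: Discard zero differences. Original n = 15; n_eff = number of nonzero differences = 14.
Nonzero differences (with sign): +1, -7, +8, -7, +9, +3, +4, +8, +1, +3, -1, +6, +8, +4
Step 2: Count signs: positive = 11, negative = 3.
Step 3: Under H0: P(positive) = 0.5, so the number of positives S ~ Bin(14, 0.5).
Step 4: Two-sided exact p-value = sum of Bin(14,0.5) probabilities at or below the observed probability = 0.057373.
Step 5: alpha = 0.05. fail to reject H0.

n_eff = 14, pos = 11, neg = 3, p = 0.057373, fail to reject H0.


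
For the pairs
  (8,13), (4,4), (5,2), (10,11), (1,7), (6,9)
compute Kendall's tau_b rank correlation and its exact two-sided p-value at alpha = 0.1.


Step 1: Enumerate the 15 unordered pairs (i,j) with i<j and classify each by sign(x_j-x_i) * sign(y_j-y_i).
  (1,2):dx=-4,dy=-9->C; (1,3):dx=-3,dy=-11->C; (1,4):dx=+2,dy=-2->D; (1,5):dx=-7,dy=-6->C
  (1,6):dx=-2,dy=-4->C; (2,3):dx=+1,dy=-2->D; (2,4):dx=+6,dy=+7->C; (2,5):dx=-3,dy=+3->D
  (2,6):dx=+2,dy=+5->C; (3,4):dx=+5,dy=+9->C; (3,5):dx=-4,dy=+5->D; (3,6):dx=+1,dy=+7->C
  (4,5):dx=-9,dy=-4->C; (4,6):dx=-4,dy=-2->C; (5,6):dx=+5,dy=+2->C
Step 2: C = 11, D = 4, total pairs = 15.
Step 3: tau = (C - D)/(n(n-1)/2) = (11 - 4)/15 = 0.466667.
Step 4: Exact two-sided p-value (enumerate n! = 720 permutations of y under H0): p = 0.272222.
Step 5: alpha = 0.1. fail to reject H0.

tau_b = 0.4667 (C=11, D=4), p = 0.272222, fail to reject H0.


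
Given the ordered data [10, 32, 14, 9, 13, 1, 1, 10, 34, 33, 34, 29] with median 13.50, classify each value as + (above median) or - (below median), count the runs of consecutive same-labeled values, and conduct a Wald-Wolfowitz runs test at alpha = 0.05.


Step 1: Compute median = 13.50; label A = above, B = below.
Labels in order: BAABBBBBAAAA  (n_A = 6, n_B = 6)
Step 2: Count runs R = 4.
Step 3: Under H0 (random ordering), E[R] = 2*n_A*n_B/(n_A+n_B) + 1 = 2*6*6/12 + 1 = 7.0000.
        Var[R] = 2*n_A*n_B*(2*n_A*n_B - n_A - n_B) / ((n_A+n_B)^2 * (n_A+n_B-1)) = 4320/1584 = 2.7273.
        SD[R] = 1.6514.
Step 4: Continuity-corrected z = (R + 0.5 - E[R]) / SD[R] = (4 + 0.5 - 7.0000) / 1.6514 = -1.5138.
Step 5: Two-sided p-value via normal approximation = 2*(1 - Phi(|z|)) = 0.130070.
Step 6: alpha = 0.05. fail to reject H0.

R = 4, z = -1.5138, p = 0.130070, fail to reject H0.


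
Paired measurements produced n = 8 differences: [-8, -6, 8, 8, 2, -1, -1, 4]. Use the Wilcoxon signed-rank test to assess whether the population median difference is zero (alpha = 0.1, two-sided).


Step 1: Drop any zero differences (none here) and take |d_i|.
|d| = [8, 6, 8, 8, 2, 1, 1, 4]
Step 2: Midrank |d_i| (ties get averaged ranks).
ranks: |8|->7, |6|->5, |8|->7, |8|->7, |2|->3, |1|->1.5, |1|->1.5, |4|->4
Step 3: Attach original signs; sum ranks with positive sign and with negative sign.
W+ = 7 + 7 + 3 + 4 = 21
W- = 7 + 5 + 1.5 + 1.5 = 15
(Check: W+ + W- = 36 should equal n(n+1)/2 = 36.)
Step 4: Test statistic W = min(W+, W-) = 15.
Step 5: Ties in |d|, so use the tie-corrected normal approximation.
        E[W] = n(n+1)/4 = 8*9/4 = 18.
        Tie groups: |d|=1 (t=2), |d|=8 (t=3); sum(t^3 - t) = 30.
        Var[W] = n(n+1)(2n+1)/24 - sum(t^3-t)/48 = 1224/24 - 30/48 = 50.375.
        z = (W - E[W]) / sqrt(Var[W]) = (15 - 18) / 7.0975 = -0.4227.
        Two-sided p = 2*Phi(z) = 0.672527.
Step 6: alpha = 0.1. fail to reject H0.

W+ = 21, W- = 15, W = min = 15, p = 0.672527, fail to reject H0.


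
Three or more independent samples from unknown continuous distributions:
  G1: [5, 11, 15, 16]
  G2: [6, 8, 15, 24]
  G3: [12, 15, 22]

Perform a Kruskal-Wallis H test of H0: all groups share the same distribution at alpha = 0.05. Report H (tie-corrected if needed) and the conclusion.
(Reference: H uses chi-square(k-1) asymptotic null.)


Step 1: Combine all N = 11 observations and assign midranks.
sorted (value, group, rank): (5,G1,1), (6,G2,2), (8,G2,3), (11,G1,4), (12,G3,5), (15,G1,7), (15,G2,7), (15,G3,7), (16,G1,9), (22,G3,10), (24,G2,11)
Step 2: Sum ranks within each group.
R_1 = 21 (n_1 = 4)
R_2 = 23 (n_2 = 4)
R_3 = 22 (n_3 = 3)
Step 3: H = 12/(N(N+1)) * sum(R_i^2/n_i) - 3(N+1)
     = 12/(11*12) * (21^2/4 + 23^2/4 + 22^2/3) - 3*12
     = 0.090909 * 403.833 - 36
     = 0.712121.
Step 4: Ties present; correction factor C = 1 - 24/(11^3 - 11) = 0.981818. Corrected H = 0.712121 / 0.981818 = 0.725309.
Step 5: Under H0, H ~ chi^2(2); p-value = 0.695827.
Step 6: alpha = 0.05. fail to reject H0.

H = 0.7253, df = 2, p = 0.695827, fail to reject H0.


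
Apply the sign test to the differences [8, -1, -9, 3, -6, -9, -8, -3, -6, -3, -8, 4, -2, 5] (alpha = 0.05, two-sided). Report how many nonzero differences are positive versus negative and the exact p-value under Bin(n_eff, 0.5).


Step 1: Discard zero differences. Original n = 14; n_eff = number of nonzero differences = 14.
Nonzero differences (with sign): +8, -1, -9, +3, -6, -9, -8, -3, -6, -3, -8, +4, -2, +5
Step 2: Count signs: positive = 4, negative = 10.
Step 3: Under H0: P(positive) = 0.5, so the number of positives S ~ Bin(14, 0.5).
Step 4: Two-sided exact p-value = sum of Bin(14,0.5) probabilities at or below the observed probability = 0.179565.
Step 5: alpha = 0.05. fail to reject H0.

n_eff = 14, pos = 4, neg = 10, p = 0.179565, fail to reject H0.


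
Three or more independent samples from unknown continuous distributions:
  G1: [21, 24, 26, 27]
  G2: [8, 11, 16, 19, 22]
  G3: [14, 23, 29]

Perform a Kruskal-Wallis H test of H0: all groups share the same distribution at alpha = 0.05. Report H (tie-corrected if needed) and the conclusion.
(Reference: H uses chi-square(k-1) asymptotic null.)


Step 1: Combine all N = 12 observations and assign midranks.
sorted (value, group, rank): (8,G2,1), (11,G2,2), (14,G3,3), (16,G2,4), (19,G2,5), (21,G1,6), (22,G2,7), (23,G3,8), (24,G1,9), (26,G1,10), (27,G1,11), (29,G3,12)
Step 2: Sum ranks within each group.
R_1 = 36 (n_1 = 4)
R_2 = 19 (n_2 = 5)
R_3 = 23 (n_3 = 3)
Step 3: H = 12/(N(N+1)) * sum(R_i^2/n_i) - 3(N+1)
     = 12/(12*13) * (36^2/4 + 19^2/5 + 23^2/3) - 3*13
     = 0.076923 * 572.533 - 39
     = 5.041026.
Step 4: No ties, so H is used without correction.
Step 5: Under H0, H ~ chi^2(2); p-value = 0.080418.
Step 6: alpha = 0.05. fail to reject H0.

H = 5.0410, df = 2, p = 0.080418, fail to reject H0.


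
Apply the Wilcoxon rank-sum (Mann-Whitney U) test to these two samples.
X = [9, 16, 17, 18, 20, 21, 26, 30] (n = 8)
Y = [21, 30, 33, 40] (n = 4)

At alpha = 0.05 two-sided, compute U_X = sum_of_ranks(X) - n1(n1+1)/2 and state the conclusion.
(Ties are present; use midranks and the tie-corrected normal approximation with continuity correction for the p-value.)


Step 1: Combine and sort all 12 observations; assign midranks.
sorted (value, group): (9,X), (16,X), (17,X), (18,X), (20,X), (21,X), (21,Y), (26,X), (30,X), (30,Y), (33,Y), (40,Y)
ranks: 9->1, 16->2, 17->3, 18->4, 20->5, 21->6.5, 21->6.5, 26->8, 30->9.5, 30->9.5, 33->11, 40->12
Step 2: Rank sum for X: R1 = 1 + 2 + 3 + 4 + 5 + 6.5 + 8 + 9.5 = 39.
Step 3: U_X = R1 - n1(n1+1)/2 = 39 - 8*9/2 = 39 - 36 = 3.
       U_Y = n1*n2 - U_X = 32 - 3 = 29.
Step 4: Ties are present, so use the tie-corrected normal approximation (with continuity correction) for the p-value.
Step 5: p-value = 0.033132; compare to alpha = 0.05. reject H0.

U_X = 3, p = 0.033132, reject H0 at alpha = 0.05.


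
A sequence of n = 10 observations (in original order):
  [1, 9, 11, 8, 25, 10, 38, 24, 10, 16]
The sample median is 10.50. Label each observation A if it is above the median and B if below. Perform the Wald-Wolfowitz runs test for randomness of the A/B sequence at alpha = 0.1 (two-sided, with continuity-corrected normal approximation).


Step 1: Compute median = 10.50; label A = above, B = below.
Labels in order: BBABABAABA  (n_A = 5, n_B = 5)
Step 2: Count runs R = 8.
Step 3: Under H0 (random ordering), E[R] = 2*n_A*n_B/(n_A+n_B) + 1 = 2*5*5/10 + 1 = 6.0000.
        Var[R] = 2*n_A*n_B*(2*n_A*n_B - n_A - n_B) / ((n_A+n_B)^2 * (n_A+n_B-1)) = 2000/900 = 2.2222.
        SD[R] = 1.4907.
Step 4: Continuity-corrected z = (R - 0.5 - E[R]) / SD[R] = (8 - 0.5 - 6.0000) / 1.4907 = 1.0062.
Step 5: Two-sided p-value via normal approximation = 2*(1 - Phi(|z|)) = 0.314305.
Step 6: alpha = 0.1. fail to reject H0.

R = 8, z = 1.0062, p = 0.314305, fail to reject H0.


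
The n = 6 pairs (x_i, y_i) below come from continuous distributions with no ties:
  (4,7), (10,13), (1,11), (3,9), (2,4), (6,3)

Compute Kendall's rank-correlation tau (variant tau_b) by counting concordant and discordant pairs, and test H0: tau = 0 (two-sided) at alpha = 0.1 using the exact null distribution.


Step 1: Enumerate the 15 unordered pairs (i,j) with i<j and classify each by sign(x_j-x_i) * sign(y_j-y_i).
  (1,2):dx=+6,dy=+6->C; (1,3):dx=-3,dy=+4->D; (1,4):dx=-1,dy=+2->D; (1,5):dx=-2,dy=-3->C
  (1,6):dx=+2,dy=-4->D; (2,3):dx=-9,dy=-2->C; (2,4):dx=-7,dy=-4->C; (2,5):dx=-8,dy=-9->C
  (2,6):dx=-4,dy=-10->C; (3,4):dx=+2,dy=-2->D; (3,5):dx=+1,dy=-7->D; (3,6):dx=+5,dy=-8->D
  (4,5):dx=-1,dy=-5->C; (4,6):dx=+3,dy=-6->D; (5,6):dx=+4,dy=-1->D
Step 2: C = 7, D = 8, total pairs = 15.
Step 3: tau = (C - D)/(n(n-1)/2) = (7 - 8)/15 = -0.066667.
Step 4: Exact two-sided p-value (enumerate n! = 720 permutations of y under H0): p = 1.000000.
Step 5: alpha = 0.1. fail to reject H0.

tau_b = -0.0667 (C=7, D=8), p = 1.000000, fail to reject H0.
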